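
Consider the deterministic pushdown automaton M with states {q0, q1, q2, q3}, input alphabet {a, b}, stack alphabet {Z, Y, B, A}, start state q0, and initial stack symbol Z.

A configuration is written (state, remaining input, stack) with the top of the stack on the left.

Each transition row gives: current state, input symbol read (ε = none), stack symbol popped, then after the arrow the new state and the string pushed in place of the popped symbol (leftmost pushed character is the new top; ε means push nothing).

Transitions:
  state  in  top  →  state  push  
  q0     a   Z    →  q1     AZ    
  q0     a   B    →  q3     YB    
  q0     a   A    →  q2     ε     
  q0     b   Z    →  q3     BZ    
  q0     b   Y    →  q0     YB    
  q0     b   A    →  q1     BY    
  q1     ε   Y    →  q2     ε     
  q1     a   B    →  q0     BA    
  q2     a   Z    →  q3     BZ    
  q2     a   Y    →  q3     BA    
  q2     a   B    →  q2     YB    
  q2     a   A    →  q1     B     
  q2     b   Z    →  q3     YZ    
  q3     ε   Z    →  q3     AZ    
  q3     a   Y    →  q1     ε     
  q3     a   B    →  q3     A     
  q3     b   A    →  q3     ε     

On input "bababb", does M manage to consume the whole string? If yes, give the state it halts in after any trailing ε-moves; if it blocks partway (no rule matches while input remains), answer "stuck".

(q0, bababb, Z)
  read b, top Z: go to q3, push BZ → (q3, ababb, BZ)
  read a, top B: go to q3, push A → (q3, babb, AZ)
  read b, top A: go to q3, push ε → (q3, abb, Z)
  ε-move, top Z: go to q3, push AZ → (q3, abb, AZ)
No transition for (q3, a, top A); M blocks with input abb remaining.

stuck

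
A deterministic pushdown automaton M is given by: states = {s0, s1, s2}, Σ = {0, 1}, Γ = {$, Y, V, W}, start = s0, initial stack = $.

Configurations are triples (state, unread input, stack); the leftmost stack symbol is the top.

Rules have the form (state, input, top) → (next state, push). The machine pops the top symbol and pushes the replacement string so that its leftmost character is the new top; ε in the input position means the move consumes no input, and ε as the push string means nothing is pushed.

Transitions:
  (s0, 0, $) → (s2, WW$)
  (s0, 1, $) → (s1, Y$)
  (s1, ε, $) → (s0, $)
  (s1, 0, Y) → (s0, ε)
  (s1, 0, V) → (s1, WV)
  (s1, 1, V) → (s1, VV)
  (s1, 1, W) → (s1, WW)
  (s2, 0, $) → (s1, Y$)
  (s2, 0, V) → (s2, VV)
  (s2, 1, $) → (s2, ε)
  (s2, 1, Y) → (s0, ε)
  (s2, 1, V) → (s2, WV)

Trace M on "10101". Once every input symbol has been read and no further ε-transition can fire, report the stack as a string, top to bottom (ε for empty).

Y$

(s0, 10101, $)
  read 1, top $: go to s1, push Y$ → (s1, 0101, Y$)
  read 0, top Y: go to s0, push ε → (s0, 101, $)
  read 1, top $: go to s1, push Y$ → (s1, 01, Y$)
  read 0, top Y: go to s0, push ε → (s0, 1, $)
  read 1, top $: go to s1, push Y$ → (s1, ε, Y$)
All input consumed in state s1 with stack Y$.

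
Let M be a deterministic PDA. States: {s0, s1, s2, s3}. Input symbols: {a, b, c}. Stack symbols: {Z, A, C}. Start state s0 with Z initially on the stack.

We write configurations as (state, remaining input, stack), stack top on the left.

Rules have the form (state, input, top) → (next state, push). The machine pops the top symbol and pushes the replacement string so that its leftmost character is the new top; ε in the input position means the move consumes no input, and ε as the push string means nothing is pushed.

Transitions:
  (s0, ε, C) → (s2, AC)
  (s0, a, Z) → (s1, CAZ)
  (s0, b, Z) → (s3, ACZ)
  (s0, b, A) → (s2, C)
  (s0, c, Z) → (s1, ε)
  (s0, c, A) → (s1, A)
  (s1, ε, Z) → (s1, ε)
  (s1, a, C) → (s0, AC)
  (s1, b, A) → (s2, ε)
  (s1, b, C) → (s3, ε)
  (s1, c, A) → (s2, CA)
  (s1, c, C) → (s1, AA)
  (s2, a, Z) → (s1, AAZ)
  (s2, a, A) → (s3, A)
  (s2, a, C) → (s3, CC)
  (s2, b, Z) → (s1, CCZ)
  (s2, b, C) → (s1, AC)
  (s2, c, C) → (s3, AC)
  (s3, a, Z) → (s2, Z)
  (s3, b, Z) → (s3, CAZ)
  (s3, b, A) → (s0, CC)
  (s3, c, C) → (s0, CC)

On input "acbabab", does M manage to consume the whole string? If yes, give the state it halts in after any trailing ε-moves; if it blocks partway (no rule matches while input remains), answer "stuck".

(s0, acbabab, Z)
  read a, top Z: go to s1, push CAZ → (s1, cbabab, CAZ)
  read c, top C: go to s1, push AA → (s1, babab, AAAZ)
  read b, top A: go to s2, push ε → (s2, abab, AAZ)
  read a, top A: go to s3, push A → (s3, bab, AAZ)
  read b, top A: go to s0, push CC → (s0, ab, CCAZ)
  ε-move, top C: go to s2, push AC → (s2, ab, ACCAZ)
  read a, top A: go to s3, push A → (s3, b, ACCAZ)
  read b, top A: go to s0, push CC → (s0, ε, CCCCAZ)
  ε-move, top C: go to s2, push AC → (s2, ε, ACCCCAZ)
All input consumed; M is in state s2.

s2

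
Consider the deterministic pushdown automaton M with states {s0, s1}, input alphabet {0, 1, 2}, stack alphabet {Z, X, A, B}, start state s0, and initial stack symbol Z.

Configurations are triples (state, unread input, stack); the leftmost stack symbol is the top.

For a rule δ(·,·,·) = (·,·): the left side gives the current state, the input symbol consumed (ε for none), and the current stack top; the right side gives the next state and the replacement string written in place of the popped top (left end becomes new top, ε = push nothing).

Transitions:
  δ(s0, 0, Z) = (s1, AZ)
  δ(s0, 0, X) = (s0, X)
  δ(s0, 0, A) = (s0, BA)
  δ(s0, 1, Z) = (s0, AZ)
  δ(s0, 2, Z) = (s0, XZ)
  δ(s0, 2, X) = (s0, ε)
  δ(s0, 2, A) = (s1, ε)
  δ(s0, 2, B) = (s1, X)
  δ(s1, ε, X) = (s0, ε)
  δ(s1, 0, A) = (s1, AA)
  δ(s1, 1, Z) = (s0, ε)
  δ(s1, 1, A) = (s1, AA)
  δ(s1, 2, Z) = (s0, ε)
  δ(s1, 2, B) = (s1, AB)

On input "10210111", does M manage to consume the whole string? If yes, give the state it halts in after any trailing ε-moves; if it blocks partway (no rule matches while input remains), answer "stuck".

stuck

(s0, 10210111, Z)
  read 1, top Z: go to s0, push AZ → (s0, 0210111, AZ)
  read 0, top A: go to s0, push BA → (s0, 210111, BAZ)
  read 2, top B: go to s1, push X → (s1, 10111, XAZ)
  ε-move, top X: go to s0, push ε → (s0, 10111, AZ)
No transition for (s0, 1, top A); M blocks with input 10111 remaining.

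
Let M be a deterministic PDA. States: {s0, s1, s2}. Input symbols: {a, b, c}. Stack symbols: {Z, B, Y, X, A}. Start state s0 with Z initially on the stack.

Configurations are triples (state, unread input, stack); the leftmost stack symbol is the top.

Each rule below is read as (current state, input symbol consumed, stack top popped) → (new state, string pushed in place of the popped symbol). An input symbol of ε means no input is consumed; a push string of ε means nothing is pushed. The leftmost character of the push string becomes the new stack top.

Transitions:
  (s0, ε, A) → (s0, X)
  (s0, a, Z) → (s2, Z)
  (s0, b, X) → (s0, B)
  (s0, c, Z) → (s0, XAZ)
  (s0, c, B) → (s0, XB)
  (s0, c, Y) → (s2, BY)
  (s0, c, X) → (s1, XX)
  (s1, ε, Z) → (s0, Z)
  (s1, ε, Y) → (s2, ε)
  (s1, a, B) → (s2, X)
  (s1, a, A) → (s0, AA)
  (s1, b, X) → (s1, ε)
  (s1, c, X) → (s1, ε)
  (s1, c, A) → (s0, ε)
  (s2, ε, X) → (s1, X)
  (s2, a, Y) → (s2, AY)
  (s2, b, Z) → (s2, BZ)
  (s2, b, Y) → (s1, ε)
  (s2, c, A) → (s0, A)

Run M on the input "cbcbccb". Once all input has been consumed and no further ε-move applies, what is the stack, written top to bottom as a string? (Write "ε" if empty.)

XBBAZ

(s0, cbcbccb, Z) ⊢ (s0, bcbccb, XAZ) ⊢ (s0, cbccb, BAZ) ⊢ (s0, bccb, XBAZ) ⊢ (s0, ccb, BBAZ) ⊢ (s0, cb, XBBAZ) ⊢ (s1, b, XXBBAZ) ⊢ (s1, ε, XBBAZ)
All input consumed in state s1 with stack XBBAZ.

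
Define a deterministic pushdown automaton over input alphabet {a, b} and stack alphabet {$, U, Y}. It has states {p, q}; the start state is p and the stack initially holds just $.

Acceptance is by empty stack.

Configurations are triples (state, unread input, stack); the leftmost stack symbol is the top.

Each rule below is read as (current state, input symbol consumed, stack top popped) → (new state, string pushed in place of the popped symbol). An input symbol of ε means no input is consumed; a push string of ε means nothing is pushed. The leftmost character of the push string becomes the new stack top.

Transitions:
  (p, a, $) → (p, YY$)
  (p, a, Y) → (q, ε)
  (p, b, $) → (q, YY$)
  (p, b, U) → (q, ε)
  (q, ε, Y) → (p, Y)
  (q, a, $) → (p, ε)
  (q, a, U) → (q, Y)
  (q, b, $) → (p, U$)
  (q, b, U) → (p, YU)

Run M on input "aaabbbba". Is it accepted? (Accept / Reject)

Accept

(p, aaabbbba, $)
  read a, top $: go to p, push YY$ → (p, aabbbba, YY$)
  read a, top Y: go to q, push ε → (q, abbbba, Y$)
  ε-move, top Y: go to p, push Y → (p, abbbba, Y$)
  read a, top Y: go to q, push ε → (q, bbbba, $)
  read b, top $: go to p, push U$ → (p, bbba, U$)
  read b, top U: go to q, push ε → (q, bba, $)
  read b, top $: go to p, push U$ → (p, ba, U$)
  read b, top U: go to q, push ε → (q, a, $)
  read a, top $: go to p, push ε → (p, ε, ε)
All input consumed and the stack is empty.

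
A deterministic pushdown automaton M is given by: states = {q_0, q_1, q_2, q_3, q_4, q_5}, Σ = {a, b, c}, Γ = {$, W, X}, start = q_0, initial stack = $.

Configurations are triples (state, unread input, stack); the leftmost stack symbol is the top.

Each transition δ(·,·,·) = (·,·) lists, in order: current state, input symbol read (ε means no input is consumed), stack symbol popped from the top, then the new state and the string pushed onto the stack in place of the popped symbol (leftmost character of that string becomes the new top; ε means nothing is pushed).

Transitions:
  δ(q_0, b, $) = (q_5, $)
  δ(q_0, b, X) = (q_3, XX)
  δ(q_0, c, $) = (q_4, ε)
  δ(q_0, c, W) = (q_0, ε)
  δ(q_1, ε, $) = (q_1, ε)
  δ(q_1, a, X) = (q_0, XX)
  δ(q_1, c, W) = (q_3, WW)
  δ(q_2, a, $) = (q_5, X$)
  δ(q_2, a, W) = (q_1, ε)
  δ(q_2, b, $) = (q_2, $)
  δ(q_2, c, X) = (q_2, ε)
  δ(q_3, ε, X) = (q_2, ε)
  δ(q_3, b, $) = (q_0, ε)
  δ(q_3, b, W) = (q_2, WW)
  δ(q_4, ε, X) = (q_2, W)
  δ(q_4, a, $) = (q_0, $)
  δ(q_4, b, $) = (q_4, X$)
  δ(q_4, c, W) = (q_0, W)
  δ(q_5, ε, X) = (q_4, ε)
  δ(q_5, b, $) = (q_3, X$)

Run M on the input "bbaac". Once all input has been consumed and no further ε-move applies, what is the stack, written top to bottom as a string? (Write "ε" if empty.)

(q_0, bbaac, $)
  read b, top $: go to q_5, push $ → (q_5, baac, $)
  read b, top $: go to q_3, push X$ → (q_3, aac, X$)
  ε-move, top X: go to q_2, push ε → (q_2, aac, $)
  read a, top $: go to q_5, push X$ → (q_5, ac, X$)
  ε-move, top X: go to q_4, push ε → (q_4, ac, $)
  read a, top $: go to q_0, push $ → (q_0, c, $)
  read c, top $: go to q_4, push ε → (q_4, ε, ε)
All input consumed in state q_4 with stack ε.

ε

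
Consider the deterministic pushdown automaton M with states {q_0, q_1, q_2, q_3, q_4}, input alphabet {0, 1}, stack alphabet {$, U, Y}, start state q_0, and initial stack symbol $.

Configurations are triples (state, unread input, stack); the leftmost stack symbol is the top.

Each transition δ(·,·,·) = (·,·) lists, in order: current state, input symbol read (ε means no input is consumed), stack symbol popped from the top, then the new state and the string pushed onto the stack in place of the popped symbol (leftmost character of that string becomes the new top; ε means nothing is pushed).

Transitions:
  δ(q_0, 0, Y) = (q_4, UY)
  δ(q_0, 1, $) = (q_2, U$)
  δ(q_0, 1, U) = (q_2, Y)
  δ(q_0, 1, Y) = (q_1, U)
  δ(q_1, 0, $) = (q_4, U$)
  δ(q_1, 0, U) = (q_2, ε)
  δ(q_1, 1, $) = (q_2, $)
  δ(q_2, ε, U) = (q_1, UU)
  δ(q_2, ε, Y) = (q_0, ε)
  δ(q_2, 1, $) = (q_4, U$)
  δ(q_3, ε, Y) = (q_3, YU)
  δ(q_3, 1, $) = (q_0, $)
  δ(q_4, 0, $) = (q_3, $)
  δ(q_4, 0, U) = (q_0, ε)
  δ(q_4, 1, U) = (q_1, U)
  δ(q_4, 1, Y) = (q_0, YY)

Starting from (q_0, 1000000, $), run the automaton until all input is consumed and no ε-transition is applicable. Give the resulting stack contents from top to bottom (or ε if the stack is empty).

UU$

(q_0, 1000000, $) ⊢ (q_2, 000000, U$) ⊢ (q_1, 000000, UU$) ⊢ (q_2, 00000, U$) ⊢ (q_1, 00000, UU$) ⊢ (q_2, 0000, U$) ⊢ (q_1, 0000, UU$) ⊢ (q_2, 000, U$) ⊢ (q_1, 000, UU$) ⊢ (q_2, 00, U$) ⊢ (q_1, 00, UU$) ⊢ (q_2, 0, U$) ⊢ (q_1, 0, UU$) ⊢ (q_2, ε, U$) ⊢ (q_1, ε, UU$)
All input consumed in state q_1 with stack UU$.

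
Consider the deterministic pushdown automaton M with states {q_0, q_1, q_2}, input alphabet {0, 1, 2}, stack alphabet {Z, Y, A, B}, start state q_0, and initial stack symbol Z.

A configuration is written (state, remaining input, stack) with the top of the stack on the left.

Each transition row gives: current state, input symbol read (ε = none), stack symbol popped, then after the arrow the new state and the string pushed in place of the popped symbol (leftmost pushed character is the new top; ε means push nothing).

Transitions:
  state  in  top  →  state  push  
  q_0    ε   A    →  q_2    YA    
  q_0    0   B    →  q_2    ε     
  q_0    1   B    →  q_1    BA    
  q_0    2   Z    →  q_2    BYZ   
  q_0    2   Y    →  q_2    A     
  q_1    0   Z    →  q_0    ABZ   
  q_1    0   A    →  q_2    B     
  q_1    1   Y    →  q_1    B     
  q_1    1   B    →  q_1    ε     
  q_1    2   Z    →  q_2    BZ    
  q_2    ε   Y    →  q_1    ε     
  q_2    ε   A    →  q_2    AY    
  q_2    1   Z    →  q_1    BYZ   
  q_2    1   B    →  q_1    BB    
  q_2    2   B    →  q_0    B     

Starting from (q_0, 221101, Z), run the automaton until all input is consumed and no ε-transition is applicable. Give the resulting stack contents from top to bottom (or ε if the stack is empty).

(q_0, 221101, Z)
  read 2, top Z: go to q_2, push BYZ → (q_2, 21101, BYZ)
  read 2, top B: go to q_0, push B → (q_0, 1101, BYZ)
  read 1, top B: go to q_1, push BA → (q_1, 101, BAYZ)
  read 1, top B: go to q_1, push ε → (q_1, 01, AYZ)
  read 0, top A: go to q_2, push B → (q_2, 1, BYZ)
  read 1, top B: go to q_1, push BB → (q_1, ε, BBYZ)
All input consumed in state q_1 with stack BBYZ.

BBYZ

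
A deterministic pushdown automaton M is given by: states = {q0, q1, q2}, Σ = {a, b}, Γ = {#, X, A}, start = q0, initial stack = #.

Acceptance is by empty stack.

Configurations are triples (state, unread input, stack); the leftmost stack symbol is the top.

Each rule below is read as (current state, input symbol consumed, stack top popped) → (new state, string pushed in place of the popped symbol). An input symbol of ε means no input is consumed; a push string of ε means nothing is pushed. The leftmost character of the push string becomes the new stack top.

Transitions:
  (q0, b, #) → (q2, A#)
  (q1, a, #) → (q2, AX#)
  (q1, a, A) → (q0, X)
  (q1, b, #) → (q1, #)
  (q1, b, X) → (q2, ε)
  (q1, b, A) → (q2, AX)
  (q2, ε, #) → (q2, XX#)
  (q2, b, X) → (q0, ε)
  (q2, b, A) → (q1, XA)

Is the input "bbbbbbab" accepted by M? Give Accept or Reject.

Reject

(q0, bbbbbbab, #)
  read b, top #: go to q2, push A# → (q2, bbbbbab, A#)
  read b, top A: go to q1, push XA → (q1, bbbbab, XA#)
  read b, top X: go to q2, push ε → (q2, bbbab, A#)
  read b, top A: go to q1, push XA → (q1, bbab, XA#)
  read b, top X: go to q2, push ε → (q2, bab, A#)
  read b, top A: go to q1, push XA → (q1, ab, XA#)
No transition applies at (q1, ab, XA#); input not fully consumed.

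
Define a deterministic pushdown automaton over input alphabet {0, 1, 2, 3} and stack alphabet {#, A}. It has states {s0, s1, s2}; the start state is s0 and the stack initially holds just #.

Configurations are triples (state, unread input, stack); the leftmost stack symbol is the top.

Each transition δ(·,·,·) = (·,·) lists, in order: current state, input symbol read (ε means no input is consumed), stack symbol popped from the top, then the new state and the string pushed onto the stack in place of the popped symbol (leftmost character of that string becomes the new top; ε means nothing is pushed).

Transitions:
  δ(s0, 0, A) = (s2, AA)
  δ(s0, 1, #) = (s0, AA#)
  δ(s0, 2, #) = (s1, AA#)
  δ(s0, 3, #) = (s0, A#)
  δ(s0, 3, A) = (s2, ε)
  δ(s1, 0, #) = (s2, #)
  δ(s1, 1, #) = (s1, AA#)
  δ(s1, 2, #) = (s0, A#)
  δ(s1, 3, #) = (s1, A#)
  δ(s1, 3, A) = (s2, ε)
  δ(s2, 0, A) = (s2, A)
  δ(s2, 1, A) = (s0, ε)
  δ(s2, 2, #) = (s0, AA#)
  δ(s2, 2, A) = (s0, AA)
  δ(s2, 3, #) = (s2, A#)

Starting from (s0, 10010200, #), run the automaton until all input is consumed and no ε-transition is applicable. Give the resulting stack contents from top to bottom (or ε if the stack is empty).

(s0, 10010200, #)
  read 1, top #: go to s0, push AA# → (s0, 0010200, AA#)
  read 0, top A: go to s2, push AA → (s2, 010200, AAA#)
  read 0, top A: go to s2, push A → (s2, 10200, AAA#)
  read 1, top A: go to s0, push ε → (s0, 0200, AA#)
  read 0, top A: go to s2, push AA → (s2, 200, AAA#)
  read 2, top A: go to s0, push AA → (s0, 00, AAAA#)
  read 0, top A: go to s2, push AA → (s2, 0, AAAAA#)
  read 0, top A: go to s2, push A → (s2, ε, AAAAA#)
All input consumed in state s2 with stack AAAAA#.

AAAAA#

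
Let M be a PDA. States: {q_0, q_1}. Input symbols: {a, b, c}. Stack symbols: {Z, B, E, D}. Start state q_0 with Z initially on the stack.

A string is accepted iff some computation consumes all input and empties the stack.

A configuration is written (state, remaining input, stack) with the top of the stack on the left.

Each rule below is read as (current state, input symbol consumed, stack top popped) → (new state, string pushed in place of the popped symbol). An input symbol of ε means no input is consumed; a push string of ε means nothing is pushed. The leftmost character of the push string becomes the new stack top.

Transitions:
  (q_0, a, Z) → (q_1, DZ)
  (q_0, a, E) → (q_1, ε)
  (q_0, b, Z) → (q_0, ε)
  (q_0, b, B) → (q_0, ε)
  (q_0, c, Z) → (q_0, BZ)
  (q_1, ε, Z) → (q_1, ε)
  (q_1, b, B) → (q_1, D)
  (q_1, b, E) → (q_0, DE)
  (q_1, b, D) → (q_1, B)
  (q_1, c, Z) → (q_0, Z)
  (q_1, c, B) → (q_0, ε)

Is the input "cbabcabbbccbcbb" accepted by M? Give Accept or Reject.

Accept

One accepting computation: (q_0, cbabcabbbccbcbb, Z) ⊢ (q_0, babcabbbccbcbb, BZ) ⊢ (q_0, abcabbbccbcbb, Z) ⊢ (q_1, bcabbbccbcbb, DZ) ⊢ (q_1, cabbbccbcbb, BZ) ⊢ (q_0, abbbccbcbb, Z) ⊢ (q_1, bbbccbcbb, DZ) ⊢ (q_1, bbccbcbb, BZ) ⊢ (q_1, bccbcbb, DZ) ⊢ (q_1, ccbcbb, BZ) ⊢ (q_0, cbcbb, Z) ⊢ (q_0, bcbb, BZ) ⊢ (q_0, cbb, Z) ⊢ (q_0, bb, BZ) ⊢ (q_0, b, Z) ⊢ (q_0, ε, ε)
All input consumed and the stack is empty.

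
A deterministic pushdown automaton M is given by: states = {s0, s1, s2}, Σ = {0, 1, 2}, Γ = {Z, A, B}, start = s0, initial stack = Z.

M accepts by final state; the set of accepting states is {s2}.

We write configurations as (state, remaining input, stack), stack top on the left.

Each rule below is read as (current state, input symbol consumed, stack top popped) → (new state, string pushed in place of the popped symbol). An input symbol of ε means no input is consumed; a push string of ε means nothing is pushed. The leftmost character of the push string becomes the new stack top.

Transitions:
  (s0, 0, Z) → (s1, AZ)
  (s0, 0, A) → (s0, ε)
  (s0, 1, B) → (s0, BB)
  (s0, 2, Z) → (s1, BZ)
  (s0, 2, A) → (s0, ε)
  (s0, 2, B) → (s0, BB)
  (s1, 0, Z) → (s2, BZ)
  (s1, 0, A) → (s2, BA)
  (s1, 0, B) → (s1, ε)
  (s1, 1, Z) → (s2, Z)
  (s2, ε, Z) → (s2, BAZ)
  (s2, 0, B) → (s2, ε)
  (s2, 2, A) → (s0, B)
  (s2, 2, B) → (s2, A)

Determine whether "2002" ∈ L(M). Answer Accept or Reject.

Accept

(s0, 2002, Z) ⊢ (s1, 002, BZ) ⊢ (s1, 02, Z) ⊢ (s2, 2, BZ) ⊢ (s2, ε, AZ)
All input consumed; state s2 ∈ F.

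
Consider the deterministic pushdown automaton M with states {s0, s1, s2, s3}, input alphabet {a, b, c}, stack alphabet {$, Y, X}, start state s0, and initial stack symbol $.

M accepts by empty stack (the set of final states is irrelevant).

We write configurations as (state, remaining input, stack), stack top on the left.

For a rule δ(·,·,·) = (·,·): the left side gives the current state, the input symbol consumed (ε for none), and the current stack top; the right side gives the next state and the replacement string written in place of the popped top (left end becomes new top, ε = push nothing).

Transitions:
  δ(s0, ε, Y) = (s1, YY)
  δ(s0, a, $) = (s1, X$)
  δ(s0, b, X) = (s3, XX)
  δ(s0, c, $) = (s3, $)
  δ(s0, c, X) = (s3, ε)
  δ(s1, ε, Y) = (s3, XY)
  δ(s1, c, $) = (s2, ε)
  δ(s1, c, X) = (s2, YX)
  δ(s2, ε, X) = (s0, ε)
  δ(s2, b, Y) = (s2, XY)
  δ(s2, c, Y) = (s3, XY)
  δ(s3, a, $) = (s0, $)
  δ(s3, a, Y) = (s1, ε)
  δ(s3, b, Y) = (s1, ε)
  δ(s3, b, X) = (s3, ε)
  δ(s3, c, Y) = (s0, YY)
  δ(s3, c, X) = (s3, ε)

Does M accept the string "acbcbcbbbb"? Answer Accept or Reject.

Reject

(s0, acbcbcbbbb, $)
  read a, top $: go to s1, push X$ → (s1, cbcbcbbbb, X$)
  read c, top X: go to s2, push YX → (s2, bcbcbbbb, YX$)
  read b, top Y: go to s2, push XY → (s2, cbcbbbb, XYX$)
  ε-move, top X: go to s0, push ε → (s0, cbcbbbb, YX$)
  ε-move, top Y: go to s1, push YY → (s1, cbcbbbb, YYX$)
  ε-move, top Y: go to s3, push XY → (s3, cbcbbbb, XYYX$)
  read c, top X: go to s3, push ε → (s3, bcbbbb, YYX$)
  read b, top Y: go to s1, push ε → (s1, cbbbb, YX$)
  ε-move, top Y: go to s3, push XY → (s3, cbbbb, XYX$)
  read c, top X: go to s3, push ε → (s3, bbbb, YX$)
  read b, top Y: go to s1, push ε → (s1, bbb, X$)
No transition applies at (s1, bbb, X$); input not fully consumed.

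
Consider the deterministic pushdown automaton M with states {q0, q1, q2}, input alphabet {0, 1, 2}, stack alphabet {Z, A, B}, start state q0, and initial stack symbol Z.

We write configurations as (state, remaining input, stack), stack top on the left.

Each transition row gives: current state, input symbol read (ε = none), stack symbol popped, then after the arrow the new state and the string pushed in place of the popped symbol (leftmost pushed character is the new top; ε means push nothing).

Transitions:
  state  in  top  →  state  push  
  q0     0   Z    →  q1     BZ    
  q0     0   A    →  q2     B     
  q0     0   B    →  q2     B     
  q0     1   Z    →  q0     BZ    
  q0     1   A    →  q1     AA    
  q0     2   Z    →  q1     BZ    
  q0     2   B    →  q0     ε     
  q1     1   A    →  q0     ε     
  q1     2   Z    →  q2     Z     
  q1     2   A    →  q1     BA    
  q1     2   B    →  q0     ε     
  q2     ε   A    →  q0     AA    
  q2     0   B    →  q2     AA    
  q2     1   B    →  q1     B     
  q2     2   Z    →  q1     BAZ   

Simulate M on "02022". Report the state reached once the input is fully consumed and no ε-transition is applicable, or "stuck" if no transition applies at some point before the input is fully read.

(q0, 02022, Z)
  read 0, top Z: go to q1, push BZ → (q1, 2022, BZ)
  read 2, top B: go to q0, push ε → (q0, 022, Z)
  read 0, top Z: go to q1, push BZ → (q1, 22, BZ)
  read 2, top B: go to q0, push ε → (q0, 2, Z)
  read 2, top Z: go to q1, push BZ → (q1, ε, BZ)
All input consumed; M is in state q1.

q1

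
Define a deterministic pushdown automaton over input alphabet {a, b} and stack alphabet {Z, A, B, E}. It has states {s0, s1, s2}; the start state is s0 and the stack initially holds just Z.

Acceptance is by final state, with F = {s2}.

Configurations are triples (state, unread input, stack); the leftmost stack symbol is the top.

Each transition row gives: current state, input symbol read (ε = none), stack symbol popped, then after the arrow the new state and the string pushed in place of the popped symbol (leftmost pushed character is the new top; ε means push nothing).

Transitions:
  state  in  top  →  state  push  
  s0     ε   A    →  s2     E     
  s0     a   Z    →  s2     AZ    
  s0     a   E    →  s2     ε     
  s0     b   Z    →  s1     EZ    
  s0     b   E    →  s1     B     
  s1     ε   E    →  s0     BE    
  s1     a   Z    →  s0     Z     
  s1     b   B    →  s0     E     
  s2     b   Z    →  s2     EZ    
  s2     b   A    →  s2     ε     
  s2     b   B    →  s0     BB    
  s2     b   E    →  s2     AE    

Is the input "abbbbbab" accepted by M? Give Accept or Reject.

Reject

(s0, abbbbbab, Z)
  read a, top Z: go to s2, push AZ → (s2, bbbbbab, AZ)
  read b, top A: go to s2, push ε → (s2, bbbbab, Z)
  read b, top Z: go to s2, push EZ → (s2, bbbab, EZ)
  read b, top E: go to s2, push AE → (s2, bbab, AEZ)
  read b, top A: go to s2, push ε → (s2, bab, EZ)
  read b, top E: go to s2, push AE → (s2, ab, AEZ)
No transition applies at (s2, ab, AEZ); input not fully consumed.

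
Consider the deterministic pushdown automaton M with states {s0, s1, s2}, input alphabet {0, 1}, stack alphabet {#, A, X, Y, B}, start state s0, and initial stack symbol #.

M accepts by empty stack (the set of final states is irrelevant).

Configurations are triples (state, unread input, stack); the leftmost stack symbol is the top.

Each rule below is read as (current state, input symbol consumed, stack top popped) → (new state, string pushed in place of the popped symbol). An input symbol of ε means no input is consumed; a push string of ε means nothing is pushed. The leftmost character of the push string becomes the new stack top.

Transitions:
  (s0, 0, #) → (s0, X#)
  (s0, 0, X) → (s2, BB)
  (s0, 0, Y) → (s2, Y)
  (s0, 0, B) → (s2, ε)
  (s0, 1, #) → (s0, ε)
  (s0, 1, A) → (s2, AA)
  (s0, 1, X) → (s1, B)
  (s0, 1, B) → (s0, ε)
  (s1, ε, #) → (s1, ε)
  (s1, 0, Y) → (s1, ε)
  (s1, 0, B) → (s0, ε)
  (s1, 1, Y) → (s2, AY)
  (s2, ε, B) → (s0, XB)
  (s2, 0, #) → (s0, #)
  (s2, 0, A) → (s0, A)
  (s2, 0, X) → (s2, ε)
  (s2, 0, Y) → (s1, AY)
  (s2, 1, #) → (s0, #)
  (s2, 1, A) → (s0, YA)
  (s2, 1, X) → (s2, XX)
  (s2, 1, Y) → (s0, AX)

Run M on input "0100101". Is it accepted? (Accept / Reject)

(s0, 0100101, #) ⊢ (s0, 100101, X#) ⊢ (s1, 00101, B#) ⊢ (s0, 0101, #) ⊢ (s0, 101, X#) ⊢ (s1, 01, B#) ⊢ (s0, 1, #) ⊢ (s0, ε, ε)
All input consumed and the stack is empty.

Accept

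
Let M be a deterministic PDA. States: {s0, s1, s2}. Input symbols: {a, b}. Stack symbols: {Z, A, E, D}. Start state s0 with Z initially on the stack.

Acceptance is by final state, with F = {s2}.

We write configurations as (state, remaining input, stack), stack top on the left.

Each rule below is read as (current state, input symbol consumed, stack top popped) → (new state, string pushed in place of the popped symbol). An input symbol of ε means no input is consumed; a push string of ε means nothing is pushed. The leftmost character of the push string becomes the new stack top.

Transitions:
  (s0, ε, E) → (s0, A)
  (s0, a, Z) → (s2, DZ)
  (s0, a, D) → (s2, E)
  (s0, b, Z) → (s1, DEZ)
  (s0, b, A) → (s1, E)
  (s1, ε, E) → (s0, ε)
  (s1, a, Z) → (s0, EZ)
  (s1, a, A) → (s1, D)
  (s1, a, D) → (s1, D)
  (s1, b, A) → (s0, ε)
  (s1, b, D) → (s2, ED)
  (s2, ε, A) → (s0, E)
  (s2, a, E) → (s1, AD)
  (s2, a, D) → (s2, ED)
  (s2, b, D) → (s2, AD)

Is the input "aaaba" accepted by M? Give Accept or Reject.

Accept

(s0, aaaba, Z)
  read a, top Z: go to s2, push DZ → (s2, aaba, DZ)
  read a, top D: go to s2, push ED → (s2, aba, EDZ)
  read a, top E: go to s1, push AD → (s1, ba, ADDZ)
  read b, top A: go to s0, push ε → (s0, a, DDZ)
  read a, top D: go to s2, push E → (s2, ε, EDZ)
All input consumed; state s2 ∈ F.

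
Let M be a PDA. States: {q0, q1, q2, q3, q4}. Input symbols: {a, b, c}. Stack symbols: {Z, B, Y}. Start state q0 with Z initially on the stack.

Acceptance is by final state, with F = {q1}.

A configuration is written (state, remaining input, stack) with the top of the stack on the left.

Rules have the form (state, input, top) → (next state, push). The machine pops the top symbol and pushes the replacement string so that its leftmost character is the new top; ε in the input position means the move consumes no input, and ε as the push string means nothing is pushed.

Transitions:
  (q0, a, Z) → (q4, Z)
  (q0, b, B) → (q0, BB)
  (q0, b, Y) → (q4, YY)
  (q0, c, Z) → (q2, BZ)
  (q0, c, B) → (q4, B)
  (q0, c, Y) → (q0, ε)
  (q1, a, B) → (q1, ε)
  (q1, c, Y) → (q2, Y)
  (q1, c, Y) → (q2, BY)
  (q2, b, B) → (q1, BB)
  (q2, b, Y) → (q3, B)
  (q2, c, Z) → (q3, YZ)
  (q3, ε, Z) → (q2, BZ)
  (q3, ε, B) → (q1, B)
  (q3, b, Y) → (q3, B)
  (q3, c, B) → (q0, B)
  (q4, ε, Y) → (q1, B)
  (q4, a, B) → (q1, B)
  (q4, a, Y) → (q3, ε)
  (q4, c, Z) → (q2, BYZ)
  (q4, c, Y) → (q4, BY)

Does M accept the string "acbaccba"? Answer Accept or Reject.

No computation consumes all input and reaches a final state.

Reject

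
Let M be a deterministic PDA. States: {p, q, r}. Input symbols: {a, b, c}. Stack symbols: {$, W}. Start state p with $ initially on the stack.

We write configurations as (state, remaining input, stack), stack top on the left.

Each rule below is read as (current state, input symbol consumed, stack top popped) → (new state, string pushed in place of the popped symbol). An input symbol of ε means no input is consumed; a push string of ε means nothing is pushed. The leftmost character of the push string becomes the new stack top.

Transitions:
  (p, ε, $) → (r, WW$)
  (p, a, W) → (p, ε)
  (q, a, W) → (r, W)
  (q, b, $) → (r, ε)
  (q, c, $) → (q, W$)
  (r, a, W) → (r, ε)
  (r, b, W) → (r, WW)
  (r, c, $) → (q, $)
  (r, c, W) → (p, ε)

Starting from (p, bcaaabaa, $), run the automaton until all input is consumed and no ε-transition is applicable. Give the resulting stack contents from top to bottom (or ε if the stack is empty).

$

(p, bcaaabaa, $)
  ε-move, top $: go to r, push WW$ → (r, bcaaabaa, WW$)
  read b, top W: go to r, push WW → (r, caaabaa, WWW$)
  read c, top W: go to p, push ε → (p, aaabaa, WW$)
  read a, top W: go to p, push ε → (p, aabaa, W$)
  read a, top W: go to p, push ε → (p, abaa, $)
  ε-move, top $: go to r, push WW$ → (r, abaa, WW$)
  read a, top W: go to r, push ε → (r, baa, W$)
  read b, top W: go to r, push WW → (r, aa, WW$)
  read a, top W: go to r, push ε → (r, a, W$)
  read a, top W: go to r, push ε → (r, ε, $)
All input consumed in state r with stack $.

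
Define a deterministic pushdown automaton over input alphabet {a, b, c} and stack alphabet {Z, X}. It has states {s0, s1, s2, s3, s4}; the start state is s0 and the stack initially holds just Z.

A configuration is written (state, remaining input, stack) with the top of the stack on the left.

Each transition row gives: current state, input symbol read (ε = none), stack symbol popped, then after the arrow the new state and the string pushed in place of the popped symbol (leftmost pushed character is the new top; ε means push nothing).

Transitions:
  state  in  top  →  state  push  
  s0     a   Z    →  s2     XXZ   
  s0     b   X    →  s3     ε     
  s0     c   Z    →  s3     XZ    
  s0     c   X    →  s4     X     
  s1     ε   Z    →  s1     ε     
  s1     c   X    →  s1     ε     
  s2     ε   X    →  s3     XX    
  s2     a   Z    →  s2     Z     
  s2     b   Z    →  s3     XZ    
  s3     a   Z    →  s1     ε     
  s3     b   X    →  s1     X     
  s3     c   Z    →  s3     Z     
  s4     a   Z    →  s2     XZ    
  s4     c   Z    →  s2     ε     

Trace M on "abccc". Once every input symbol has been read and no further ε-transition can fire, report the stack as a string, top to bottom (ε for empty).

(s0, abccc, Z) ⊢ (s2, bccc, XXZ) ⊢ (s3, bccc, XXXZ) ⊢ (s1, ccc, XXXZ) ⊢ (s1, cc, XXZ) ⊢ (s1, c, XZ) ⊢ (s1, ε, Z) ⊢ (s1, ε, ε)
All input consumed in state s1 with stack ε.

ε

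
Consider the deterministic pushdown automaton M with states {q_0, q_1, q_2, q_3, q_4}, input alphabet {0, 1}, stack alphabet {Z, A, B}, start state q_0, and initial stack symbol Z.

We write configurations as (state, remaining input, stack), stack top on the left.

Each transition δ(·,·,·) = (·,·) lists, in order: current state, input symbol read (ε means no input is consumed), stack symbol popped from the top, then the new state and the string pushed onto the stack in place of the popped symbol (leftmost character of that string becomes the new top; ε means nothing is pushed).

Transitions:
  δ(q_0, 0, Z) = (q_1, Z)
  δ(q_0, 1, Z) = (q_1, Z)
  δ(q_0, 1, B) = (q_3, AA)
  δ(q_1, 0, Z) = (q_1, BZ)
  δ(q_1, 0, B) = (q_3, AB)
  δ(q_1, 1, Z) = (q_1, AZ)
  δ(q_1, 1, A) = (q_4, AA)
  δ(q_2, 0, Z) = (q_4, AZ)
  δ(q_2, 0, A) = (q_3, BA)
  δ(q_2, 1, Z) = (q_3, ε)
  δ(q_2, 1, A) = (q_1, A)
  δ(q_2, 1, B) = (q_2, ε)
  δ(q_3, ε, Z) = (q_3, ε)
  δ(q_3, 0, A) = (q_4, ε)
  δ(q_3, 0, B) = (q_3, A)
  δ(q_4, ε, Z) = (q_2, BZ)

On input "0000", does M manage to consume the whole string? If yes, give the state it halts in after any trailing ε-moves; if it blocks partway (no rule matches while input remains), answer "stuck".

(q_0, 0000, Z)
  read 0, top Z: go to q_1, push Z → (q_1, 000, Z)
  read 0, top Z: go to q_1, push BZ → (q_1, 00, BZ)
  read 0, top B: go to q_3, push AB → (q_3, 0, ABZ)
  read 0, top A: go to q_4, push ε → (q_4, ε, BZ)
All input consumed; M is in state q_4.

q_4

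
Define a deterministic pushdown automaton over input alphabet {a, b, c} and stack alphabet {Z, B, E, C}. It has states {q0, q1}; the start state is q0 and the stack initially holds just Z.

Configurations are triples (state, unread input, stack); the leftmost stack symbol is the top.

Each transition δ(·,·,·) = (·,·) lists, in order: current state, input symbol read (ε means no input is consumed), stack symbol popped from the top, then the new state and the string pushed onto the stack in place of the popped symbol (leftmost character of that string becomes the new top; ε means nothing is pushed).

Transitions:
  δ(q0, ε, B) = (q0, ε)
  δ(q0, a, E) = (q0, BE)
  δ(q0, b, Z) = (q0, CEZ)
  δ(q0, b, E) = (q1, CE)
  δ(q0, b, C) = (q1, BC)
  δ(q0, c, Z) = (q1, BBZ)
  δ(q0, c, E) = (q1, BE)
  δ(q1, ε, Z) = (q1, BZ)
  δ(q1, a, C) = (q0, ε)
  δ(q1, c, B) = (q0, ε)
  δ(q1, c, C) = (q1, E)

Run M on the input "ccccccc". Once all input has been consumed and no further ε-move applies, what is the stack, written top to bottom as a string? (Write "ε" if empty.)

(q0, ccccccc, Z)
  read c, top Z: go to q1, push BBZ → (q1, cccccc, BBZ)
  read c, top B: go to q0, push ε → (q0, ccccc, BZ)
  ε-move, top B: go to q0, push ε → (q0, ccccc, Z)
  read c, top Z: go to q1, push BBZ → (q1, cccc, BBZ)
  read c, top B: go to q0, push ε → (q0, ccc, BZ)
  ε-move, top B: go to q0, push ε → (q0, ccc, Z)
  read c, top Z: go to q1, push BBZ → (q1, cc, BBZ)
  read c, top B: go to q0, push ε → (q0, c, BZ)
  ε-move, top B: go to q0, push ε → (q0, c, Z)
  read c, top Z: go to q1, push BBZ → (q1, ε, BBZ)
All input consumed in state q1 with stack BBZ.

BBZ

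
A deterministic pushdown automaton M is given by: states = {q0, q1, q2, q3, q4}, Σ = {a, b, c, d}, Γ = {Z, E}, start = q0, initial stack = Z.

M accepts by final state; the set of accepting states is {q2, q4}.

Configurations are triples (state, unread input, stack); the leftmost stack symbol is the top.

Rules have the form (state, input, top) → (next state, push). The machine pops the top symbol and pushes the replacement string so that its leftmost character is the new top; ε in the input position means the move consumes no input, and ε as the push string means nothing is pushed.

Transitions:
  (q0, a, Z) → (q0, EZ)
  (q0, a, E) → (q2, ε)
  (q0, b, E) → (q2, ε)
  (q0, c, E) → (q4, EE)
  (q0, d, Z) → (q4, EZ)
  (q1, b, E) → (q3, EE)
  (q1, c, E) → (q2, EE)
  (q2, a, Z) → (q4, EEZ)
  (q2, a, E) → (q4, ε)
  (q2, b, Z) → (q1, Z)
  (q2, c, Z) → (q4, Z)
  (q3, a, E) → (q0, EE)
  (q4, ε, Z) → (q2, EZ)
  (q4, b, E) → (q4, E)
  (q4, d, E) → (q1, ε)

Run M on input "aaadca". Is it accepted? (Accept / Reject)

(q0, aaadca, Z)
  read a, top Z: go to q0, push EZ → (q0, aadca, EZ)
  read a, top E: go to q2, push ε → (q2, adca, Z)
  read a, top Z: go to q4, push EEZ → (q4, dca, EEZ)
  read d, top E: go to q1, push ε → (q1, ca, EZ)
  read c, top E: go to q2, push EE → (q2, a, EEZ)
  read a, top E: go to q4, push ε → (q4, ε, EZ)
All input consumed; state q4 ∈ F.

Accept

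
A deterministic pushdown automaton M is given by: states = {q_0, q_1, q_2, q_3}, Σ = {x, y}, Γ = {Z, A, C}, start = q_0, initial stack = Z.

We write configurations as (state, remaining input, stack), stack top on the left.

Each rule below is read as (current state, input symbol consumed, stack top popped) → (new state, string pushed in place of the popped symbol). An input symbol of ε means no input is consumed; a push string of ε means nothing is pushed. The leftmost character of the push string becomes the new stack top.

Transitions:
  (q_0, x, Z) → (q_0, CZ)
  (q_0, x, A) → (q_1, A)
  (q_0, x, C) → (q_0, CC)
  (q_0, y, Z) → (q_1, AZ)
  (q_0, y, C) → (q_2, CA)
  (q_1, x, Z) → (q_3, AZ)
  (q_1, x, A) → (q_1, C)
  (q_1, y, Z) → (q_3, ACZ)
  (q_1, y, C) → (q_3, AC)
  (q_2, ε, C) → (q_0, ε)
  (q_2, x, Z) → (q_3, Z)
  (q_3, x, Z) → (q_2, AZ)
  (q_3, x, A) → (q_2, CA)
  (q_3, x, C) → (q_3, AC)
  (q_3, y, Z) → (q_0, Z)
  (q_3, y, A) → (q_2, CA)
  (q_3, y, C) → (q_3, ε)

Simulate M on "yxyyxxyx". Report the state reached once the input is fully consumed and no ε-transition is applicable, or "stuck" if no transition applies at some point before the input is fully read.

(q_0, yxyyxxyx, Z) ⊢ (q_1, xyyxxyx, AZ) ⊢ (q_1, yyxxyx, CZ) ⊢ (q_3, yxxyx, ACZ) ⊢ (q_2, xxyx, CACZ) ⊢ (q_0, xxyx, ACZ) ⊢ (q_1, xyx, ACZ) ⊢ (q_1, yx, CCZ) ⊢ (q_3, x, ACCZ) ⊢ (q_2, ε, CACCZ) ⊢ (q_0, ε, ACCZ)
All input consumed; M is in state q_0.

q_0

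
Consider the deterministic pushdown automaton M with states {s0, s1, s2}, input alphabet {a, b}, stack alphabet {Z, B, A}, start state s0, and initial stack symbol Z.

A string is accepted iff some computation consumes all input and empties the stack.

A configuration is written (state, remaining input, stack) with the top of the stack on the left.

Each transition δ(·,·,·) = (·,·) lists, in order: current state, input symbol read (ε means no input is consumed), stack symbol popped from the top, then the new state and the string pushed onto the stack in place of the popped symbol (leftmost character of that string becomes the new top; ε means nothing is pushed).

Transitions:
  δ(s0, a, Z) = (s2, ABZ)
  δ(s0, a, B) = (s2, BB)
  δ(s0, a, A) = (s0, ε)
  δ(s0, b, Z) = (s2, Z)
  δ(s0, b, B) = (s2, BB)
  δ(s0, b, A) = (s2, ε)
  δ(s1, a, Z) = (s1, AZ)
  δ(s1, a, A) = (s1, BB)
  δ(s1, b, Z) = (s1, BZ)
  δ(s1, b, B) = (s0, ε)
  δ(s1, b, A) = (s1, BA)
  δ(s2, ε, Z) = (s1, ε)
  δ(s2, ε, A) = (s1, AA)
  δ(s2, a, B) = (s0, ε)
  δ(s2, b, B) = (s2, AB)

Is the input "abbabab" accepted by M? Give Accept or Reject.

Accept

(s0, abbabab, Z)
  read a, top Z: go to s2, push ABZ → (s2, bbabab, ABZ)
  ε-move, top A: go to s1, push AA → (s1, bbabab, AABZ)
  read b, top A: go to s1, push BA → (s1, babab, BAABZ)
  read b, top B: go to s0, push ε → (s0, abab, AABZ)
  read a, top A: go to s0, push ε → (s0, bab, ABZ)
  read b, top A: go to s2, push ε → (s2, ab, BZ)
  read a, top B: go to s0, push ε → (s0, b, Z)
  read b, top Z: go to s2, push Z → (s2, ε, Z)
  ε-move, top Z: go to s1, push ε → (s1, ε, ε)
All input consumed and the stack is empty.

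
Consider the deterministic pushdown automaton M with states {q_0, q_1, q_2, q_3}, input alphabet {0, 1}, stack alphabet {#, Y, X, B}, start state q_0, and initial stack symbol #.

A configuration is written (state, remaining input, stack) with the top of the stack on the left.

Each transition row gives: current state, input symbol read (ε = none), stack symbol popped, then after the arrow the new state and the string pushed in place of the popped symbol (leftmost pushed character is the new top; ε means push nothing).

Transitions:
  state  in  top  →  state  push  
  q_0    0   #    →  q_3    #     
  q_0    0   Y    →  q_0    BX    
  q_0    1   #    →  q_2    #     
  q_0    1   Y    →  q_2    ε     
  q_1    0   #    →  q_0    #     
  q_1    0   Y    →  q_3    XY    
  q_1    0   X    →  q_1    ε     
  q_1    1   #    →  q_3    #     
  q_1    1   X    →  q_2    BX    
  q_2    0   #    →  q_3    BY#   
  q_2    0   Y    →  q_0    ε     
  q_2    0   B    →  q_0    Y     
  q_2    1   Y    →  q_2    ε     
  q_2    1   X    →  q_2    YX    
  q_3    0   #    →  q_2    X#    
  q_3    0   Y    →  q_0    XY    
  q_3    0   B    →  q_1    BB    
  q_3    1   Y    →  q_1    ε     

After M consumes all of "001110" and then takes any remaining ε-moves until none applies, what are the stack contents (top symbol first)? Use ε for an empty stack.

X#

(q_0, 001110, #) ⊢ (q_3, 01110, #) ⊢ (q_2, 1110, X#) ⊢ (q_2, 110, YX#) ⊢ (q_2, 10, X#) ⊢ (q_2, 0, YX#) ⊢ (q_0, ε, X#)
All input consumed in state q_0 with stack X#.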